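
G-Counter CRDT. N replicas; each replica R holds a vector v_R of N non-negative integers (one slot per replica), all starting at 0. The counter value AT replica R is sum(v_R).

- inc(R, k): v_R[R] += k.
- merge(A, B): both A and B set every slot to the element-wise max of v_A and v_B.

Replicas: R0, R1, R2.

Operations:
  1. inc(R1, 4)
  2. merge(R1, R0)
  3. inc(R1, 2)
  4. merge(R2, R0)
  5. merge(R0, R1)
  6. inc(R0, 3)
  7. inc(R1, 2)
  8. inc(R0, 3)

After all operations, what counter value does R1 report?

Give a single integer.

Answer: 8

Derivation:
Op 1: inc R1 by 4 -> R1=(0,4,0) value=4
Op 2: merge R1<->R0 -> R1=(0,4,0) R0=(0,4,0)
Op 3: inc R1 by 2 -> R1=(0,6,0) value=6
Op 4: merge R2<->R0 -> R2=(0,4,0) R0=(0,4,0)
Op 5: merge R0<->R1 -> R0=(0,6,0) R1=(0,6,0)
Op 6: inc R0 by 3 -> R0=(3,6,0) value=9
Op 7: inc R1 by 2 -> R1=(0,8,0) value=8
Op 8: inc R0 by 3 -> R0=(6,6,0) value=12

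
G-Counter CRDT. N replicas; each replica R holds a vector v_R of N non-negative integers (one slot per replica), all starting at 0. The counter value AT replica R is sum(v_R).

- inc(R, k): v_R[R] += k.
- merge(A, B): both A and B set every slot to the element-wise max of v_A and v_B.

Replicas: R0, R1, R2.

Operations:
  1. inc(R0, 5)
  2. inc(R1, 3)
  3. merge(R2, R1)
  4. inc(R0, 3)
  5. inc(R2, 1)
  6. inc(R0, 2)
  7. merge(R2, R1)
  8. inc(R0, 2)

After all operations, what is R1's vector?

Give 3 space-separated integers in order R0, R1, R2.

Answer: 0 3 1

Derivation:
Op 1: inc R0 by 5 -> R0=(5,0,0) value=5
Op 2: inc R1 by 3 -> R1=(0,3,0) value=3
Op 3: merge R2<->R1 -> R2=(0,3,0) R1=(0,3,0)
Op 4: inc R0 by 3 -> R0=(8,0,0) value=8
Op 5: inc R2 by 1 -> R2=(0,3,1) value=4
Op 6: inc R0 by 2 -> R0=(10,0,0) value=10
Op 7: merge R2<->R1 -> R2=(0,3,1) R1=(0,3,1)
Op 8: inc R0 by 2 -> R0=(12,0,0) value=12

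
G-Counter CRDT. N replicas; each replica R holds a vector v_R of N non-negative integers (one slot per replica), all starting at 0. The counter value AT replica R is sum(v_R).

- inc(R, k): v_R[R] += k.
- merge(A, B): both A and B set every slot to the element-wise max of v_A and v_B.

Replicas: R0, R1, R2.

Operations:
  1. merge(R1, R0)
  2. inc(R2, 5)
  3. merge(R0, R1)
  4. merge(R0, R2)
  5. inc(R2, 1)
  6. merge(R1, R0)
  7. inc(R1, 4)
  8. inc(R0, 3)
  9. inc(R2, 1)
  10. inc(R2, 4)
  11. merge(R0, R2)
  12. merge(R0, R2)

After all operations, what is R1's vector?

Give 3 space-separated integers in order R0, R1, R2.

Op 1: merge R1<->R0 -> R1=(0,0,0) R0=(0,0,0)
Op 2: inc R2 by 5 -> R2=(0,0,5) value=5
Op 3: merge R0<->R1 -> R0=(0,0,0) R1=(0,0,0)
Op 4: merge R0<->R2 -> R0=(0,0,5) R2=(0,0,5)
Op 5: inc R2 by 1 -> R2=(0,0,6) value=6
Op 6: merge R1<->R0 -> R1=(0,0,5) R0=(0,0,5)
Op 7: inc R1 by 4 -> R1=(0,4,5) value=9
Op 8: inc R0 by 3 -> R0=(3,0,5) value=8
Op 9: inc R2 by 1 -> R2=(0,0,7) value=7
Op 10: inc R2 by 4 -> R2=(0,0,11) value=11
Op 11: merge R0<->R2 -> R0=(3,0,11) R2=(3,0,11)
Op 12: merge R0<->R2 -> R0=(3,0,11) R2=(3,0,11)

Answer: 0 4 5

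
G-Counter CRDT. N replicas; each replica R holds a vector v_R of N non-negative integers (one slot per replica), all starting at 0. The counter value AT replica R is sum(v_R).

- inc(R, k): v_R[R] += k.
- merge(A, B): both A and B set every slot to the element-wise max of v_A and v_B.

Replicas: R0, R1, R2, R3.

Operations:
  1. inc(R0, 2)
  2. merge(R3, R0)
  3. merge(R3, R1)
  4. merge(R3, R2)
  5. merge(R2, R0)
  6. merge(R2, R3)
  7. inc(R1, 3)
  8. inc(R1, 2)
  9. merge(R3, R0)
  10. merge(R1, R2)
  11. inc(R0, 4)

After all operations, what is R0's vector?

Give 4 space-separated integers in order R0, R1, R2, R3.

Answer: 6 0 0 0

Derivation:
Op 1: inc R0 by 2 -> R0=(2,0,0,0) value=2
Op 2: merge R3<->R0 -> R3=(2,0,0,0) R0=(2,0,0,0)
Op 3: merge R3<->R1 -> R3=(2,0,0,0) R1=(2,0,0,0)
Op 4: merge R3<->R2 -> R3=(2,0,0,0) R2=(2,0,0,0)
Op 5: merge R2<->R0 -> R2=(2,0,0,0) R0=(2,0,0,0)
Op 6: merge R2<->R3 -> R2=(2,0,0,0) R3=(2,0,0,0)
Op 7: inc R1 by 3 -> R1=(2,3,0,0) value=5
Op 8: inc R1 by 2 -> R1=(2,5,0,0) value=7
Op 9: merge R3<->R0 -> R3=(2,0,0,0) R0=(2,0,0,0)
Op 10: merge R1<->R2 -> R1=(2,5,0,0) R2=(2,5,0,0)
Op 11: inc R0 by 4 -> R0=(6,0,0,0) value=6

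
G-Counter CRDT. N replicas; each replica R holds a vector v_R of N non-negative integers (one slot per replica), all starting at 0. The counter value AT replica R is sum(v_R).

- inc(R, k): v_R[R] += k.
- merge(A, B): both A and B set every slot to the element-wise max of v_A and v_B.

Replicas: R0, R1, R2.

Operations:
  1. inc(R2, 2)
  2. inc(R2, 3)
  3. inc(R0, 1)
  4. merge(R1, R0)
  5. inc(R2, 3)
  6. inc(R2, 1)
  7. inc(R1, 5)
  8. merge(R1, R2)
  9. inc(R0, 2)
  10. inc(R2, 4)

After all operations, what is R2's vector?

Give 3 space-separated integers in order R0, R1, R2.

Op 1: inc R2 by 2 -> R2=(0,0,2) value=2
Op 2: inc R2 by 3 -> R2=(0,0,5) value=5
Op 3: inc R0 by 1 -> R0=(1,0,0) value=1
Op 4: merge R1<->R0 -> R1=(1,0,0) R0=(1,0,0)
Op 5: inc R2 by 3 -> R2=(0,0,8) value=8
Op 6: inc R2 by 1 -> R2=(0,0,9) value=9
Op 7: inc R1 by 5 -> R1=(1,5,0) value=6
Op 8: merge R1<->R2 -> R1=(1,5,9) R2=(1,5,9)
Op 9: inc R0 by 2 -> R0=(3,0,0) value=3
Op 10: inc R2 by 4 -> R2=(1,5,13) value=19

Answer: 1 5 13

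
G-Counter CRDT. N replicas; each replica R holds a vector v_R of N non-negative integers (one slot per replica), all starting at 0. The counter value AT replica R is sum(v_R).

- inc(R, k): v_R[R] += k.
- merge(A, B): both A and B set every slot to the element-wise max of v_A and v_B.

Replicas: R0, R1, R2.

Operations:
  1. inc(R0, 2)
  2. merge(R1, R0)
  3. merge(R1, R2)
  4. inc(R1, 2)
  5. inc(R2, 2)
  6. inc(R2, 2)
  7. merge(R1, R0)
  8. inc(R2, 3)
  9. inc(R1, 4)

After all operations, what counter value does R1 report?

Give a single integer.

Answer: 8

Derivation:
Op 1: inc R0 by 2 -> R0=(2,0,0) value=2
Op 2: merge R1<->R0 -> R1=(2,0,0) R0=(2,0,0)
Op 3: merge R1<->R2 -> R1=(2,0,0) R2=(2,0,0)
Op 4: inc R1 by 2 -> R1=(2,2,0) value=4
Op 5: inc R2 by 2 -> R2=(2,0,2) value=4
Op 6: inc R2 by 2 -> R2=(2,0,4) value=6
Op 7: merge R1<->R0 -> R1=(2,2,0) R0=(2,2,0)
Op 8: inc R2 by 3 -> R2=(2,0,7) value=9
Op 9: inc R1 by 4 -> R1=(2,6,0) value=8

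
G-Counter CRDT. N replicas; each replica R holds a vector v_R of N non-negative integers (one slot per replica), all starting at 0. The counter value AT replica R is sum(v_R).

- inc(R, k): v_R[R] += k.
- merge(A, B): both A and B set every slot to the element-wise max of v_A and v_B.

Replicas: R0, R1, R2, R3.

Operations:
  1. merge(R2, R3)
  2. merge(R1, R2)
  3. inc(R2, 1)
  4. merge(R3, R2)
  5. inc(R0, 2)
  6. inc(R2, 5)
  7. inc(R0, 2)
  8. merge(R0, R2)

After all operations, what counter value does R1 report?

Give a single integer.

Answer: 0

Derivation:
Op 1: merge R2<->R3 -> R2=(0,0,0,0) R3=(0,0,0,0)
Op 2: merge R1<->R2 -> R1=(0,0,0,0) R2=(0,0,0,0)
Op 3: inc R2 by 1 -> R2=(0,0,1,0) value=1
Op 4: merge R3<->R2 -> R3=(0,0,1,0) R2=(0,0,1,0)
Op 5: inc R0 by 2 -> R0=(2,0,0,0) value=2
Op 6: inc R2 by 5 -> R2=(0,0,6,0) value=6
Op 7: inc R0 by 2 -> R0=(4,0,0,0) value=4
Op 8: merge R0<->R2 -> R0=(4,0,6,0) R2=(4,0,6,0)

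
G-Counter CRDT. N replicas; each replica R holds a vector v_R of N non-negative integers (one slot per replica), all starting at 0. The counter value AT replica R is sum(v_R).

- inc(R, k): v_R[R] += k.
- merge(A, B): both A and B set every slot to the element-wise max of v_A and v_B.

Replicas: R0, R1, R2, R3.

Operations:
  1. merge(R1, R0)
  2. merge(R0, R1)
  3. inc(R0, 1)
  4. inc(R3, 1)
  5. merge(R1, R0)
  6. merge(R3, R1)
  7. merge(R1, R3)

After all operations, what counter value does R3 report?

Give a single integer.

Answer: 2

Derivation:
Op 1: merge R1<->R0 -> R1=(0,0,0,0) R0=(0,0,0,0)
Op 2: merge R0<->R1 -> R0=(0,0,0,0) R1=(0,0,0,0)
Op 3: inc R0 by 1 -> R0=(1,0,0,0) value=1
Op 4: inc R3 by 1 -> R3=(0,0,0,1) value=1
Op 5: merge R1<->R0 -> R1=(1,0,0,0) R0=(1,0,0,0)
Op 6: merge R3<->R1 -> R3=(1,0,0,1) R1=(1,0,0,1)
Op 7: merge R1<->R3 -> R1=(1,0,0,1) R3=(1,0,0,1)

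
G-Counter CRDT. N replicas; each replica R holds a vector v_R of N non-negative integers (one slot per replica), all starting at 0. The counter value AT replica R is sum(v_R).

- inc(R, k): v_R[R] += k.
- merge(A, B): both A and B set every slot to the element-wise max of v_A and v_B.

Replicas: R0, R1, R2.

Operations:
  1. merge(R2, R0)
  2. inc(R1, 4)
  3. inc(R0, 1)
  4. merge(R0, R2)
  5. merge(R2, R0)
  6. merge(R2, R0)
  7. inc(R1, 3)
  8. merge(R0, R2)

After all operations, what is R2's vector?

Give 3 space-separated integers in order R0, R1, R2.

Answer: 1 0 0

Derivation:
Op 1: merge R2<->R0 -> R2=(0,0,0) R0=(0,0,0)
Op 2: inc R1 by 4 -> R1=(0,4,0) value=4
Op 3: inc R0 by 1 -> R0=(1,0,0) value=1
Op 4: merge R0<->R2 -> R0=(1,0,0) R2=(1,0,0)
Op 5: merge R2<->R0 -> R2=(1,0,0) R0=(1,0,0)
Op 6: merge R2<->R0 -> R2=(1,0,0) R0=(1,0,0)
Op 7: inc R1 by 3 -> R1=(0,7,0) value=7
Op 8: merge R0<->R2 -> R0=(1,0,0) R2=(1,0,0)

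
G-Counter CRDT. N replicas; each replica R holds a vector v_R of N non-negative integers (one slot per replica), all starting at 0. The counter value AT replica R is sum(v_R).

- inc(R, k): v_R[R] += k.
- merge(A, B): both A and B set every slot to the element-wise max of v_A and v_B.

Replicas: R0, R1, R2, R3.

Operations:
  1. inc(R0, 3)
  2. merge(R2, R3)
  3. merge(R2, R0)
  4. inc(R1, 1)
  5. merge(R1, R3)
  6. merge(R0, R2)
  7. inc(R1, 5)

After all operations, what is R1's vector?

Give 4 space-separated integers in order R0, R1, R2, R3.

Answer: 0 6 0 0

Derivation:
Op 1: inc R0 by 3 -> R0=(3,0,0,0) value=3
Op 2: merge R2<->R3 -> R2=(0,0,0,0) R3=(0,0,0,0)
Op 3: merge R2<->R0 -> R2=(3,0,0,0) R0=(3,0,0,0)
Op 4: inc R1 by 1 -> R1=(0,1,0,0) value=1
Op 5: merge R1<->R3 -> R1=(0,1,0,0) R3=(0,1,0,0)
Op 6: merge R0<->R2 -> R0=(3,0,0,0) R2=(3,0,0,0)
Op 7: inc R1 by 5 -> R1=(0,6,0,0) value=6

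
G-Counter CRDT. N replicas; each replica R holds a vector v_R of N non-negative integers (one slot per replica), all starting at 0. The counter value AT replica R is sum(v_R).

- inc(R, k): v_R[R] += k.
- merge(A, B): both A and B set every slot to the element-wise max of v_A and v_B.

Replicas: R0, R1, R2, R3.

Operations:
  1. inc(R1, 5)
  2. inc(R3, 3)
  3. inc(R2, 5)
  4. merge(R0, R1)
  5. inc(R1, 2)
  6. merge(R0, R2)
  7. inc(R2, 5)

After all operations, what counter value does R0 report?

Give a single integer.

Answer: 10

Derivation:
Op 1: inc R1 by 5 -> R1=(0,5,0,0) value=5
Op 2: inc R3 by 3 -> R3=(0,0,0,3) value=3
Op 3: inc R2 by 5 -> R2=(0,0,5,0) value=5
Op 4: merge R0<->R1 -> R0=(0,5,0,0) R1=(0,5,0,0)
Op 5: inc R1 by 2 -> R1=(0,7,0,0) value=7
Op 6: merge R0<->R2 -> R0=(0,5,5,0) R2=(0,5,5,0)
Op 7: inc R2 by 5 -> R2=(0,5,10,0) value=15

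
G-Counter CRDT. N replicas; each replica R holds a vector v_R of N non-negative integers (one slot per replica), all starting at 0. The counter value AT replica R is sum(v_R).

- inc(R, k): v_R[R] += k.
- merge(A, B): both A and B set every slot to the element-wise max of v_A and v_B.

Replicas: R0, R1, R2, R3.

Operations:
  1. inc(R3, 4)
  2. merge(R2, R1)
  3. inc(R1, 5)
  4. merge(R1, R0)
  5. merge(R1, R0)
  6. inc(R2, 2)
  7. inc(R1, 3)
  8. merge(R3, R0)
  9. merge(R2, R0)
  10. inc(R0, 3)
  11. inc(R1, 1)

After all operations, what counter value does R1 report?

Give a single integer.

Op 1: inc R3 by 4 -> R3=(0,0,0,4) value=4
Op 2: merge R2<->R1 -> R2=(0,0,0,0) R1=(0,0,0,0)
Op 3: inc R1 by 5 -> R1=(0,5,0,0) value=5
Op 4: merge R1<->R0 -> R1=(0,5,0,0) R0=(0,5,0,0)
Op 5: merge R1<->R0 -> R1=(0,5,0,0) R0=(0,5,0,0)
Op 6: inc R2 by 2 -> R2=(0,0,2,0) value=2
Op 7: inc R1 by 3 -> R1=(0,8,0,0) value=8
Op 8: merge R3<->R0 -> R3=(0,5,0,4) R0=(0,5,0,4)
Op 9: merge R2<->R0 -> R2=(0,5,2,4) R0=(0,5,2,4)
Op 10: inc R0 by 3 -> R0=(3,5,2,4) value=14
Op 11: inc R1 by 1 -> R1=(0,9,0,0) value=9

Answer: 9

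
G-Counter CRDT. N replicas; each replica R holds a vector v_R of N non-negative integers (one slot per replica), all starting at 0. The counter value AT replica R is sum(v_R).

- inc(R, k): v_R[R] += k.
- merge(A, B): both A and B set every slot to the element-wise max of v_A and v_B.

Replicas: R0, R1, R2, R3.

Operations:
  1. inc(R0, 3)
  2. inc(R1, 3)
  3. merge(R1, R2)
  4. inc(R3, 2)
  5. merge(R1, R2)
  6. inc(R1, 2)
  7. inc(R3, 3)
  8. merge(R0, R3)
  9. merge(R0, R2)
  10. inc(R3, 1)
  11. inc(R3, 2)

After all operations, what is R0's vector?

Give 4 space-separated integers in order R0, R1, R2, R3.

Op 1: inc R0 by 3 -> R0=(3,0,0,0) value=3
Op 2: inc R1 by 3 -> R1=(0,3,0,0) value=3
Op 3: merge R1<->R2 -> R1=(0,3,0,0) R2=(0,3,0,0)
Op 4: inc R3 by 2 -> R3=(0,0,0,2) value=2
Op 5: merge R1<->R2 -> R1=(0,3,0,0) R2=(0,3,0,0)
Op 6: inc R1 by 2 -> R1=(0,5,0,0) value=5
Op 7: inc R3 by 3 -> R3=(0,0,0,5) value=5
Op 8: merge R0<->R3 -> R0=(3,0,0,5) R3=(3,0,0,5)
Op 9: merge R0<->R2 -> R0=(3,3,0,5) R2=(3,3,0,5)
Op 10: inc R3 by 1 -> R3=(3,0,0,6) value=9
Op 11: inc R3 by 2 -> R3=(3,0,0,8) value=11

Answer: 3 3 0 5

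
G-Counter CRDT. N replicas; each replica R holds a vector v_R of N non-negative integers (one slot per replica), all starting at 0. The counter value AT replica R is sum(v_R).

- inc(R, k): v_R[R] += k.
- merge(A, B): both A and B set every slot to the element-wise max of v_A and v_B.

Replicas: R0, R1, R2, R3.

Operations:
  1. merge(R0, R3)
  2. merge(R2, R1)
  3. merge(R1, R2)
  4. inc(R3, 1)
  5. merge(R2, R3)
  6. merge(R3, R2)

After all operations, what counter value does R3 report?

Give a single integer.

Answer: 1

Derivation:
Op 1: merge R0<->R3 -> R0=(0,0,0,0) R3=(0,0,0,0)
Op 2: merge R2<->R1 -> R2=(0,0,0,0) R1=(0,0,0,0)
Op 3: merge R1<->R2 -> R1=(0,0,0,0) R2=(0,0,0,0)
Op 4: inc R3 by 1 -> R3=(0,0,0,1) value=1
Op 5: merge R2<->R3 -> R2=(0,0,0,1) R3=(0,0,0,1)
Op 6: merge R3<->R2 -> R3=(0,0,0,1) R2=(0,0,0,1)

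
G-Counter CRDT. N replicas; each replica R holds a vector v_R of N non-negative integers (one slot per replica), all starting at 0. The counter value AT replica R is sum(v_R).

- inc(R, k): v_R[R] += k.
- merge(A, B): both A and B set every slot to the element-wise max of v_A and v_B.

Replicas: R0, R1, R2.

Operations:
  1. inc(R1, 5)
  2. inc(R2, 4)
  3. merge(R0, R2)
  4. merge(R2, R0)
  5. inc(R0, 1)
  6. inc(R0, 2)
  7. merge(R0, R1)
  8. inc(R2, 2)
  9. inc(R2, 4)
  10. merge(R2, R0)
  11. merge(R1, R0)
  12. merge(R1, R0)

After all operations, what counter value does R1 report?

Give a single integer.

Op 1: inc R1 by 5 -> R1=(0,5,0) value=5
Op 2: inc R2 by 4 -> R2=(0,0,4) value=4
Op 3: merge R0<->R2 -> R0=(0,0,4) R2=(0,0,4)
Op 4: merge R2<->R0 -> R2=(0,0,4) R0=(0,0,4)
Op 5: inc R0 by 1 -> R0=(1,0,4) value=5
Op 6: inc R0 by 2 -> R0=(3,0,4) value=7
Op 7: merge R0<->R1 -> R0=(3,5,4) R1=(3,5,4)
Op 8: inc R2 by 2 -> R2=(0,0,6) value=6
Op 9: inc R2 by 4 -> R2=(0,0,10) value=10
Op 10: merge R2<->R0 -> R2=(3,5,10) R0=(3,5,10)
Op 11: merge R1<->R0 -> R1=(3,5,10) R0=(3,5,10)
Op 12: merge R1<->R0 -> R1=(3,5,10) R0=(3,5,10)

Answer: 18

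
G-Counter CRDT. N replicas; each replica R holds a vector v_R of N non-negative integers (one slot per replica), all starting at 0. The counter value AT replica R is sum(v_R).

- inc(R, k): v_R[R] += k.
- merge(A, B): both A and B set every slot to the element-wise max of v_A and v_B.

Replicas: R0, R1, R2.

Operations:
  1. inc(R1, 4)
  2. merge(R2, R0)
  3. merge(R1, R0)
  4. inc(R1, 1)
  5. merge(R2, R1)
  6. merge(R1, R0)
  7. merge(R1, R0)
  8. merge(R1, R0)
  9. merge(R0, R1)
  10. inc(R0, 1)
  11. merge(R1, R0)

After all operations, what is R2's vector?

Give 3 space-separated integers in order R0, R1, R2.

Answer: 0 5 0

Derivation:
Op 1: inc R1 by 4 -> R1=(0,4,0) value=4
Op 2: merge R2<->R0 -> R2=(0,0,0) R0=(0,0,0)
Op 3: merge R1<->R0 -> R1=(0,4,0) R0=(0,4,0)
Op 4: inc R1 by 1 -> R1=(0,5,0) value=5
Op 5: merge R2<->R1 -> R2=(0,5,0) R1=(0,5,0)
Op 6: merge R1<->R0 -> R1=(0,5,0) R0=(0,5,0)
Op 7: merge R1<->R0 -> R1=(0,5,0) R0=(0,5,0)
Op 8: merge R1<->R0 -> R1=(0,5,0) R0=(0,5,0)
Op 9: merge R0<->R1 -> R0=(0,5,0) R1=(0,5,0)
Op 10: inc R0 by 1 -> R0=(1,5,0) value=6
Op 11: merge R1<->R0 -> R1=(1,5,0) R0=(1,5,0)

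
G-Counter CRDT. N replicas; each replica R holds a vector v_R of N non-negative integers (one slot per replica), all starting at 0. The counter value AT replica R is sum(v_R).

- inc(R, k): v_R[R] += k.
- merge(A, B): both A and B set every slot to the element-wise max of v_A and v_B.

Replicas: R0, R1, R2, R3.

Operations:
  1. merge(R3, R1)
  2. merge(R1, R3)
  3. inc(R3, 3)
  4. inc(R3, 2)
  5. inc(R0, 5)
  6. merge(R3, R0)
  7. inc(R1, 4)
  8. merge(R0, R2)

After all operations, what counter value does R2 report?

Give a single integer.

Op 1: merge R3<->R1 -> R3=(0,0,0,0) R1=(0,0,0,0)
Op 2: merge R1<->R3 -> R1=(0,0,0,0) R3=(0,0,0,0)
Op 3: inc R3 by 3 -> R3=(0,0,0,3) value=3
Op 4: inc R3 by 2 -> R3=(0,0,0,5) value=5
Op 5: inc R0 by 5 -> R0=(5,0,0,0) value=5
Op 6: merge R3<->R0 -> R3=(5,0,0,5) R0=(5,0,0,5)
Op 7: inc R1 by 4 -> R1=(0,4,0,0) value=4
Op 8: merge R0<->R2 -> R0=(5,0,0,5) R2=(5,0,0,5)

Answer: 10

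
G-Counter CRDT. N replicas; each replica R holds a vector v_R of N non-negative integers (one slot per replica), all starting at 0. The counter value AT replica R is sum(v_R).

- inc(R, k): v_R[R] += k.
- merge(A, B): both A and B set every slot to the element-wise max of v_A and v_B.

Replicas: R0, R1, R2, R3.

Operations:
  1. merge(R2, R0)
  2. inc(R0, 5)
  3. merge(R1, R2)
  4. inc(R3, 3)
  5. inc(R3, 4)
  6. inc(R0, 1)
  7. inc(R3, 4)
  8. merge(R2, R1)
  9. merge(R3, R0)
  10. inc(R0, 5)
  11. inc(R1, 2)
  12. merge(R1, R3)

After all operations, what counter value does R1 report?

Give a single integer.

Op 1: merge R2<->R0 -> R2=(0,0,0,0) R0=(0,0,0,0)
Op 2: inc R0 by 5 -> R0=(5,0,0,0) value=5
Op 3: merge R1<->R2 -> R1=(0,0,0,0) R2=(0,0,0,0)
Op 4: inc R3 by 3 -> R3=(0,0,0,3) value=3
Op 5: inc R3 by 4 -> R3=(0,0,0,7) value=7
Op 6: inc R0 by 1 -> R0=(6,0,0,0) value=6
Op 7: inc R3 by 4 -> R3=(0,0,0,11) value=11
Op 8: merge R2<->R1 -> R2=(0,0,0,0) R1=(0,0,0,0)
Op 9: merge R3<->R0 -> R3=(6,0,0,11) R0=(6,0,0,11)
Op 10: inc R0 by 5 -> R0=(11,0,0,11) value=22
Op 11: inc R1 by 2 -> R1=(0,2,0,0) value=2
Op 12: merge R1<->R3 -> R1=(6,2,0,11) R3=(6,2,0,11)

Answer: 19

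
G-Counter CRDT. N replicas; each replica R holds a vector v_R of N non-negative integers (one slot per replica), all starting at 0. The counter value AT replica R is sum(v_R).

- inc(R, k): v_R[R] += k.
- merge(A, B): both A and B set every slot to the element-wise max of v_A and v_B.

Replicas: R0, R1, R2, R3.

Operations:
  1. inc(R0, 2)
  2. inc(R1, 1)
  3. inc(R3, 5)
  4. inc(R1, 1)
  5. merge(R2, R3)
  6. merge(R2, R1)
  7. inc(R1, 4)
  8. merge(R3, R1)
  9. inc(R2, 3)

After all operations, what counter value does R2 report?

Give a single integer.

Answer: 10

Derivation:
Op 1: inc R0 by 2 -> R0=(2,0,0,0) value=2
Op 2: inc R1 by 1 -> R1=(0,1,0,0) value=1
Op 3: inc R3 by 5 -> R3=(0,0,0,5) value=5
Op 4: inc R1 by 1 -> R1=(0,2,0,0) value=2
Op 5: merge R2<->R3 -> R2=(0,0,0,5) R3=(0,0,0,5)
Op 6: merge R2<->R1 -> R2=(0,2,0,5) R1=(0,2,0,5)
Op 7: inc R1 by 4 -> R1=(0,6,0,5) value=11
Op 8: merge R3<->R1 -> R3=(0,6,0,5) R1=(0,6,0,5)
Op 9: inc R2 by 3 -> R2=(0,2,3,5) value=10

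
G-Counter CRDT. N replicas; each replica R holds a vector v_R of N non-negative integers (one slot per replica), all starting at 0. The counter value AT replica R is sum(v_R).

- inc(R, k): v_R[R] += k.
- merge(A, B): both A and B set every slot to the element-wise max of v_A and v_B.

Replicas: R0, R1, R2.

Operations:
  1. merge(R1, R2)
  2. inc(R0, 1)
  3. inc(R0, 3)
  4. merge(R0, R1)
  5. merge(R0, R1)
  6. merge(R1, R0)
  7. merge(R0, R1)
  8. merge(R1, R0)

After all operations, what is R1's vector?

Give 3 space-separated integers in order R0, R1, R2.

Op 1: merge R1<->R2 -> R1=(0,0,0) R2=(0,0,0)
Op 2: inc R0 by 1 -> R0=(1,0,0) value=1
Op 3: inc R0 by 3 -> R0=(4,0,0) value=4
Op 4: merge R0<->R1 -> R0=(4,0,0) R1=(4,0,0)
Op 5: merge R0<->R1 -> R0=(4,0,0) R1=(4,0,0)
Op 6: merge R1<->R0 -> R1=(4,0,0) R0=(4,0,0)
Op 7: merge R0<->R1 -> R0=(4,0,0) R1=(4,0,0)
Op 8: merge R1<->R0 -> R1=(4,0,0) R0=(4,0,0)

Answer: 4 0 0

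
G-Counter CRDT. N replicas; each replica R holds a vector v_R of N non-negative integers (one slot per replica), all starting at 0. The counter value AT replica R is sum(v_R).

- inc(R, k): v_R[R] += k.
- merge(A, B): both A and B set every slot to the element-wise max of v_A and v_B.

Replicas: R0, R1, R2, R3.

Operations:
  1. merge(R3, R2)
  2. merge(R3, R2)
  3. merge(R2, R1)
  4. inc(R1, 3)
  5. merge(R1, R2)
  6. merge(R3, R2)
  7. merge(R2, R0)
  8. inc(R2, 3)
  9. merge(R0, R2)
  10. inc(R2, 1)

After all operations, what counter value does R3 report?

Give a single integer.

Answer: 3

Derivation:
Op 1: merge R3<->R2 -> R3=(0,0,0,0) R2=(0,0,0,0)
Op 2: merge R3<->R2 -> R3=(0,0,0,0) R2=(0,0,0,0)
Op 3: merge R2<->R1 -> R2=(0,0,0,0) R1=(0,0,0,0)
Op 4: inc R1 by 3 -> R1=(0,3,0,0) value=3
Op 5: merge R1<->R2 -> R1=(0,3,0,0) R2=(0,3,0,0)
Op 6: merge R3<->R2 -> R3=(0,3,0,0) R2=(0,3,0,0)
Op 7: merge R2<->R0 -> R2=(0,3,0,0) R0=(0,3,0,0)
Op 8: inc R2 by 3 -> R2=(0,3,3,0) value=6
Op 9: merge R0<->R2 -> R0=(0,3,3,0) R2=(0,3,3,0)
Op 10: inc R2 by 1 -> R2=(0,3,4,0) value=7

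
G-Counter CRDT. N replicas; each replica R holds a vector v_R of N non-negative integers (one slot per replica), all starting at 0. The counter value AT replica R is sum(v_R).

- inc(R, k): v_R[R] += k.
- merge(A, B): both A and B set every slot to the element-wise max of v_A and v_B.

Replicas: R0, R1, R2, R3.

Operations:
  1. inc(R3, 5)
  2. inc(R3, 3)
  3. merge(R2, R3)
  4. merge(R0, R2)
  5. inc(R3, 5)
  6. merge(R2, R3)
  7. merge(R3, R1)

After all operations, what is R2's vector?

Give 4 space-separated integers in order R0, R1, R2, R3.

Op 1: inc R3 by 5 -> R3=(0,0,0,5) value=5
Op 2: inc R3 by 3 -> R3=(0,0,0,8) value=8
Op 3: merge R2<->R3 -> R2=(0,0,0,8) R3=(0,0,0,8)
Op 4: merge R0<->R2 -> R0=(0,0,0,8) R2=(0,0,0,8)
Op 5: inc R3 by 5 -> R3=(0,0,0,13) value=13
Op 6: merge R2<->R3 -> R2=(0,0,0,13) R3=(0,0,0,13)
Op 7: merge R3<->R1 -> R3=(0,0,0,13) R1=(0,0,0,13)

Answer: 0 0 0 13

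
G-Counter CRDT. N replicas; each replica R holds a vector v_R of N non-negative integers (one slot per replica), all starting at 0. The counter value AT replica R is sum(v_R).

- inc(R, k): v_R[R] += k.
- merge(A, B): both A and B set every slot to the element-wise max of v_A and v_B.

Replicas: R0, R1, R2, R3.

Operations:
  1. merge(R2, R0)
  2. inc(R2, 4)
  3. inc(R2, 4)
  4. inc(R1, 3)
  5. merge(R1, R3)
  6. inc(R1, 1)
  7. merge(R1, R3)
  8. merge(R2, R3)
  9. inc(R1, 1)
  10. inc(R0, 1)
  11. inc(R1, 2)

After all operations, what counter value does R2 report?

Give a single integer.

Answer: 12

Derivation:
Op 1: merge R2<->R0 -> R2=(0,0,0,0) R0=(0,0,0,0)
Op 2: inc R2 by 4 -> R2=(0,0,4,0) value=4
Op 3: inc R2 by 4 -> R2=(0,0,8,0) value=8
Op 4: inc R1 by 3 -> R1=(0,3,0,0) value=3
Op 5: merge R1<->R3 -> R1=(0,3,0,0) R3=(0,3,0,0)
Op 6: inc R1 by 1 -> R1=(0,4,0,0) value=4
Op 7: merge R1<->R3 -> R1=(0,4,0,0) R3=(0,4,0,0)
Op 8: merge R2<->R3 -> R2=(0,4,8,0) R3=(0,4,8,0)
Op 9: inc R1 by 1 -> R1=(0,5,0,0) value=5
Op 10: inc R0 by 1 -> R0=(1,0,0,0) value=1
Op 11: inc R1 by 2 -> R1=(0,7,0,0) value=7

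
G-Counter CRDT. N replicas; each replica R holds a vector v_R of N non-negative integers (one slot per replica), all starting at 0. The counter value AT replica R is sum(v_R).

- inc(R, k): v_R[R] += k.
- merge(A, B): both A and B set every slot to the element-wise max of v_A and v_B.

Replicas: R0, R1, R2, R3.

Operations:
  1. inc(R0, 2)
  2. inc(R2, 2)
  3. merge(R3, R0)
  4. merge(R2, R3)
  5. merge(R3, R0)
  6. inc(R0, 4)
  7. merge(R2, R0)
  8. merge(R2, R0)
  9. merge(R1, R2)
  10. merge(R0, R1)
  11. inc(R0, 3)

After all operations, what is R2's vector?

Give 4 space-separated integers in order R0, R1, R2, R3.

Answer: 6 0 2 0

Derivation:
Op 1: inc R0 by 2 -> R0=(2,0,0,0) value=2
Op 2: inc R2 by 2 -> R2=(0,0,2,0) value=2
Op 3: merge R3<->R0 -> R3=(2,0,0,0) R0=(2,0,0,0)
Op 4: merge R2<->R3 -> R2=(2,0,2,0) R3=(2,0,2,0)
Op 5: merge R3<->R0 -> R3=(2,0,2,0) R0=(2,0,2,0)
Op 6: inc R0 by 4 -> R0=(6,0,2,0) value=8
Op 7: merge R2<->R0 -> R2=(6,0,2,0) R0=(6,0,2,0)
Op 8: merge R2<->R0 -> R2=(6,0,2,0) R0=(6,0,2,0)
Op 9: merge R1<->R2 -> R1=(6,0,2,0) R2=(6,0,2,0)
Op 10: merge R0<->R1 -> R0=(6,0,2,0) R1=(6,0,2,0)
Op 11: inc R0 by 3 -> R0=(9,0,2,0) value=11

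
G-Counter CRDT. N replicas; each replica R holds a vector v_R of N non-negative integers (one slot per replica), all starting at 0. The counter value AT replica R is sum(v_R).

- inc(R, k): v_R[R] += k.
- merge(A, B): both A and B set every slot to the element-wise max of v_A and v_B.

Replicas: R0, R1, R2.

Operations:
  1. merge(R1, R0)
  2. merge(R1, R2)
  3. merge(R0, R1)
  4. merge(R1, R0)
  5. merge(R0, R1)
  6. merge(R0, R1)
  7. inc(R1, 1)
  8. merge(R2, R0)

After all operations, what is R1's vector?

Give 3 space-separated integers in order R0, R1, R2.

Answer: 0 1 0

Derivation:
Op 1: merge R1<->R0 -> R1=(0,0,0) R0=(0,0,0)
Op 2: merge R1<->R2 -> R1=(0,0,0) R2=(0,0,0)
Op 3: merge R0<->R1 -> R0=(0,0,0) R1=(0,0,0)
Op 4: merge R1<->R0 -> R1=(0,0,0) R0=(0,0,0)
Op 5: merge R0<->R1 -> R0=(0,0,0) R1=(0,0,0)
Op 6: merge R0<->R1 -> R0=(0,0,0) R1=(0,0,0)
Op 7: inc R1 by 1 -> R1=(0,1,0) value=1
Op 8: merge R2<->R0 -> R2=(0,0,0) R0=(0,0,0)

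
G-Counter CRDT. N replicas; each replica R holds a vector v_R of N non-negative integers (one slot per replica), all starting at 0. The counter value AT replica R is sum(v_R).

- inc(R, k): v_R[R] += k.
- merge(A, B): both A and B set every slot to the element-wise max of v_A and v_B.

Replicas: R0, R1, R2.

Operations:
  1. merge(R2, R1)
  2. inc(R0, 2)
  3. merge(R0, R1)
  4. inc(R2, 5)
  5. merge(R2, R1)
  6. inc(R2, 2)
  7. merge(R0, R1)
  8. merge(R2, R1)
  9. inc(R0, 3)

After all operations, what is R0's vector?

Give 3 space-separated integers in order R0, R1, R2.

Op 1: merge R2<->R1 -> R2=(0,0,0) R1=(0,0,0)
Op 2: inc R0 by 2 -> R0=(2,0,0) value=2
Op 3: merge R0<->R1 -> R0=(2,0,0) R1=(2,0,0)
Op 4: inc R2 by 5 -> R2=(0,0,5) value=5
Op 5: merge R2<->R1 -> R2=(2,0,5) R1=(2,0,5)
Op 6: inc R2 by 2 -> R2=(2,0,7) value=9
Op 7: merge R0<->R1 -> R0=(2,0,5) R1=(2,0,5)
Op 8: merge R2<->R1 -> R2=(2,0,7) R1=(2,0,7)
Op 9: inc R0 by 3 -> R0=(5,0,5) value=10

Answer: 5 0 5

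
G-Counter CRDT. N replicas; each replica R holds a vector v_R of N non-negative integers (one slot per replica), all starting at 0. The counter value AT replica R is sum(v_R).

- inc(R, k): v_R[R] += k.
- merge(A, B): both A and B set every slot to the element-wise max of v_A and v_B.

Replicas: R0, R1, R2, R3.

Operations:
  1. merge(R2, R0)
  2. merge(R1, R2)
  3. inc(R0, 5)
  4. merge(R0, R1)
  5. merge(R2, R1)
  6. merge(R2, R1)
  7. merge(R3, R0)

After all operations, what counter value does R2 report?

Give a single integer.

Answer: 5

Derivation:
Op 1: merge R2<->R0 -> R2=(0,0,0,0) R0=(0,0,0,0)
Op 2: merge R1<->R2 -> R1=(0,0,0,0) R2=(0,0,0,0)
Op 3: inc R0 by 5 -> R0=(5,0,0,0) value=5
Op 4: merge R0<->R1 -> R0=(5,0,0,0) R1=(5,0,0,0)
Op 5: merge R2<->R1 -> R2=(5,0,0,0) R1=(5,0,0,0)
Op 6: merge R2<->R1 -> R2=(5,0,0,0) R1=(5,0,0,0)
Op 7: merge R3<->R0 -> R3=(5,0,0,0) R0=(5,0,0,0)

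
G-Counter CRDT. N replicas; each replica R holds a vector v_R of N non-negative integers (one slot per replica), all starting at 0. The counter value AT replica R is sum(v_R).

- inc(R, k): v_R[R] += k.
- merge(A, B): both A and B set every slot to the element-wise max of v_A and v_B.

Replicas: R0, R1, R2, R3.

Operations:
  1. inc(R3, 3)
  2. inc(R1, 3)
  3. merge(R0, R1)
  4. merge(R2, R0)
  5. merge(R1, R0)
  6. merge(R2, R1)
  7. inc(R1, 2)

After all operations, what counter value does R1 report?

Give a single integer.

Op 1: inc R3 by 3 -> R3=(0,0,0,3) value=3
Op 2: inc R1 by 3 -> R1=(0,3,0,0) value=3
Op 3: merge R0<->R1 -> R0=(0,3,0,0) R1=(0,3,0,0)
Op 4: merge R2<->R0 -> R2=(0,3,0,0) R0=(0,3,0,0)
Op 5: merge R1<->R0 -> R1=(0,3,0,0) R0=(0,3,0,0)
Op 6: merge R2<->R1 -> R2=(0,3,0,0) R1=(0,3,0,0)
Op 7: inc R1 by 2 -> R1=(0,5,0,0) value=5

Answer: 5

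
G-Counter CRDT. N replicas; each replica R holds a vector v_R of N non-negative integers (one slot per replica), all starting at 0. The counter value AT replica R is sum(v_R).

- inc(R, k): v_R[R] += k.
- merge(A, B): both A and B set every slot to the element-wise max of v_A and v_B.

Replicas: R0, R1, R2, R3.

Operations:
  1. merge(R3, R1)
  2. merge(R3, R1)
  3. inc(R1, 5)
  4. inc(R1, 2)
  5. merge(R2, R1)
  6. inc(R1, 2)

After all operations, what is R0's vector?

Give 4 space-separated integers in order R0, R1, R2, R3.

Answer: 0 0 0 0

Derivation:
Op 1: merge R3<->R1 -> R3=(0,0,0,0) R1=(0,0,0,0)
Op 2: merge R3<->R1 -> R3=(0,0,0,0) R1=(0,0,0,0)
Op 3: inc R1 by 5 -> R1=(0,5,0,0) value=5
Op 4: inc R1 by 2 -> R1=(0,7,0,0) value=7
Op 5: merge R2<->R1 -> R2=(0,7,0,0) R1=(0,7,0,0)
Op 6: inc R1 by 2 -> R1=(0,9,0,0) value=9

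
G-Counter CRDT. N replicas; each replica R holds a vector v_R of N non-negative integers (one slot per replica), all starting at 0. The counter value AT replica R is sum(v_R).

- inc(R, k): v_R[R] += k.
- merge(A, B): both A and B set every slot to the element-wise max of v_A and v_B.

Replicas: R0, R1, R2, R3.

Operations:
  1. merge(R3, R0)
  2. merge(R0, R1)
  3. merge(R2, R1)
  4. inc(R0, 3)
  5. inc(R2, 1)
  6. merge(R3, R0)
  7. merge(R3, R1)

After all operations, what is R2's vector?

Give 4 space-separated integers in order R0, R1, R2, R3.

Answer: 0 0 1 0

Derivation:
Op 1: merge R3<->R0 -> R3=(0,0,0,0) R0=(0,0,0,0)
Op 2: merge R0<->R1 -> R0=(0,0,0,0) R1=(0,0,0,0)
Op 3: merge R2<->R1 -> R2=(0,0,0,0) R1=(0,0,0,0)
Op 4: inc R0 by 3 -> R0=(3,0,0,0) value=3
Op 5: inc R2 by 1 -> R2=(0,0,1,0) value=1
Op 6: merge R3<->R0 -> R3=(3,0,0,0) R0=(3,0,0,0)
Op 7: merge R3<->R1 -> R3=(3,0,0,0) R1=(3,0,0,0)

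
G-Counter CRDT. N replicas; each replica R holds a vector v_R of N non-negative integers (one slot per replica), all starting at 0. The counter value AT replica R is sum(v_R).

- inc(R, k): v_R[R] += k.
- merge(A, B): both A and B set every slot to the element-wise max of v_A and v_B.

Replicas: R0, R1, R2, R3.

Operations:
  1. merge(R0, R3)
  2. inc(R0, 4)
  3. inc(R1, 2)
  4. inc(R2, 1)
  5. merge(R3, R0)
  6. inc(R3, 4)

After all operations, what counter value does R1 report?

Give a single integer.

Answer: 2

Derivation:
Op 1: merge R0<->R3 -> R0=(0,0,0,0) R3=(0,0,0,0)
Op 2: inc R0 by 4 -> R0=(4,0,0,0) value=4
Op 3: inc R1 by 2 -> R1=(0,2,0,0) value=2
Op 4: inc R2 by 1 -> R2=(0,0,1,0) value=1
Op 5: merge R3<->R0 -> R3=(4,0,0,0) R0=(4,0,0,0)
Op 6: inc R3 by 4 -> R3=(4,0,0,4) value=8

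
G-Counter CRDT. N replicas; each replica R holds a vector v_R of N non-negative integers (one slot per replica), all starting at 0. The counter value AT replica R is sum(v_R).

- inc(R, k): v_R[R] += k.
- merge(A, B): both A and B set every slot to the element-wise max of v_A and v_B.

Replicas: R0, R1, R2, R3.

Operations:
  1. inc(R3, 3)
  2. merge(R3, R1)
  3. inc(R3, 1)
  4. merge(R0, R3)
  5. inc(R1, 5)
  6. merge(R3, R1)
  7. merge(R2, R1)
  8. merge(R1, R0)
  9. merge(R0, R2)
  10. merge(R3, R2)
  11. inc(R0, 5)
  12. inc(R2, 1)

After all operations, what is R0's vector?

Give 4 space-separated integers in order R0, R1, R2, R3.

Answer: 5 5 0 4

Derivation:
Op 1: inc R3 by 3 -> R3=(0,0,0,3) value=3
Op 2: merge R3<->R1 -> R3=(0,0,0,3) R1=(0,0,0,3)
Op 3: inc R3 by 1 -> R3=(0,0,0,4) value=4
Op 4: merge R0<->R3 -> R0=(0,0,0,4) R3=(0,0,0,4)
Op 5: inc R1 by 5 -> R1=(0,5,0,3) value=8
Op 6: merge R3<->R1 -> R3=(0,5,0,4) R1=(0,5,0,4)
Op 7: merge R2<->R1 -> R2=(0,5,0,4) R1=(0,5,0,4)
Op 8: merge R1<->R0 -> R1=(0,5,0,4) R0=(0,5,0,4)
Op 9: merge R0<->R2 -> R0=(0,5,0,4) R2=(0,5,0,4)
Op 10: merge R3<->R2 -> R3=(0,5,0,4) R2=(0,5,0,4)
Op 11: inc R0 by 5 -> R0=(5,5,0,4) value=14
Op 12: inc R2 by 1 -> R2=(0,5,1,4) value=10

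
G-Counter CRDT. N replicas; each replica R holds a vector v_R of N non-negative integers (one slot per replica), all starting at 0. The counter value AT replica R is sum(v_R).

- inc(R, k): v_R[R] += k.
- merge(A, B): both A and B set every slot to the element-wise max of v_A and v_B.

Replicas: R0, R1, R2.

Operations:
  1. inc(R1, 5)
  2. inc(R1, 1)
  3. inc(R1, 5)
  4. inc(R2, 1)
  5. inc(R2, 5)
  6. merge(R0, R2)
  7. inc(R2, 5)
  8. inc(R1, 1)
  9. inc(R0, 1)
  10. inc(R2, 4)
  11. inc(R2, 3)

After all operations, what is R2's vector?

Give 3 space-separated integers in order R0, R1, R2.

Answer: 0 0 18

Derivation:
Op 1: inc R1 by 5 -> R1=(0,5,0) value=5
Op 2: inc R1 by 1 -> R1=(0,6,0) value=6
Op 3: inc R1 by 5 -> R1=(0,11,0) value=11
Op 4: inc R2 by 1 -> R2=(0,0,1) value=1
Op 5: inc R2 by 5 -> R2=(0,0,6) value=6
Op 6: merge R0<->R2 -> R0=(0,0,6) R2=(0,0,6)
Op 7: inc R2 by 5 -> R2=(0,0,11) value=11
Op 8: inc R1 by 1 -> R1=(0,12,0) value=12
Op 9: inc R0 by 1 -> R0=(1,0,6) value=7
Op 10: inc R2 by 4 -> R2=(0,0,15) value=15
Op 11: inc R2 by 3 -> R2=(0,0,18) value=18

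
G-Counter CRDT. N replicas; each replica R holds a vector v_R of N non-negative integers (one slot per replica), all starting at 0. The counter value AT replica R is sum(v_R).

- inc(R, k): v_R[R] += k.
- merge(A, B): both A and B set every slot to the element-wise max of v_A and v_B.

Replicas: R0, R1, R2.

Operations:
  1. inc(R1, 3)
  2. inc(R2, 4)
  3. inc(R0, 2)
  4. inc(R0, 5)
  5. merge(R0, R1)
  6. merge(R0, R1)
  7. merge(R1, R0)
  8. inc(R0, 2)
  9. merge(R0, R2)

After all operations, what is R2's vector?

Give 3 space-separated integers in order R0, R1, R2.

Answer: 9 3 4

Derivation:
Op 1: inc R1 by 3 -> R1=(0,3,0) value=3
Op 2: inc R2 by 4 -> R2=(0,0,4) value=4
Op 3: inc R0 by 2 -> R0=(2,0,0) value=2
Op 4: inc R0 by 5 -> R0=(7,0,0) value=7
Op 5: merge R0<->R1 -> R0=(7,3,0) R1=(7,3,0)
Op 6: merge R0<->R1 -> R0=(7,3,0) R1=(7,3,0)
Op 7: merge R1<->R0 -> R1=(7,3,0) R0=(7,3,0)
Op 8: inc R0 by 2 -> R0=(9,3,0) value=12
Op 9: merge R0<->R2 -> R0=(9,3,4) R2=(9,3,4)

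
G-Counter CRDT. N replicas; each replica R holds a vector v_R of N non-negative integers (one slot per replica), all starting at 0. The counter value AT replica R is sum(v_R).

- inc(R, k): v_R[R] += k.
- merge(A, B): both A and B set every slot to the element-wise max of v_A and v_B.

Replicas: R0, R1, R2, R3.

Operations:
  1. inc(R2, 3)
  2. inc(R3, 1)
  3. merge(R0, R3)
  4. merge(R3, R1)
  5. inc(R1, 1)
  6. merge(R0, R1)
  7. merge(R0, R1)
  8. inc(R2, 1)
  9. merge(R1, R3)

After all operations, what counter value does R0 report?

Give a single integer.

Answer: 2

Derivation:
Op 1: inc R2 by 3 -> R2=(0,0,3,0) value=3
Op 2: inc R3 by 1 -> R3=(0,0,0,1) value=1
Op 3: merge R0<->R3 -> R0=(0,0,0,1) R3=(0,0,0,1)
Op 4: merge R3<->R1 -> R3=(0,0,0,1) R1=(0,0,0,1)
Op 5: inc R1 by 1 -> R1=(0,1,0,1) value=2
Op 6: merge R0<->R1 -> R0=(0,1,0,1) R1=(0,1,0,1)
Op 7: merge R0<->R1 -> R0=(0,1,0,1) R1=(0,1,0,1)
Op 8: inc R2 by 1 -> R2=(0,0,4,0) value=4
Op 9: merge R1<->R3 -> R1=(0,1,0,1) R3=(0,1,0,1)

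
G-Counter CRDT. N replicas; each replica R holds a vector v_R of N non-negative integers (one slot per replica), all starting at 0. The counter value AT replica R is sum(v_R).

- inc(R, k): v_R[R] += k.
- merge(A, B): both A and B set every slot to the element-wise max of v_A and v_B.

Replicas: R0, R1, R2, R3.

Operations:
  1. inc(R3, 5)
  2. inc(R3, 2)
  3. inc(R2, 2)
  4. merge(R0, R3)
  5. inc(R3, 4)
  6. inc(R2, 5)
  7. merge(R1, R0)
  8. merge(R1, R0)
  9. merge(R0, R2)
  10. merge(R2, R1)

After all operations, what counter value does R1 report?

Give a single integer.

Op 1: inc R3 by 5 -> R3=(0,0,0,5) value=5
Op 2: inc R3 by 2 -> R3=(0,0,0,7) value=7
Op 3: inc R2 by 2 -> R2=(0,0,2,0) value=2
Op 4: merge R0<->R3 -> R0=(0,0,0,7) R3=(0,0,0,7)
Op 5: inc R3 by 4 -> R3=(0,0,0,11) value=11
Op 6: inc R2 by 5 -> R2=(0,0,7,0) value=7
Op 7: merge R1<->R0 -> R1=(0,0,0,7) R0=(0,0,0,7)
Op 8: merge R1<->R0 -> R1=(0,0,0,7) R0=(0,0,0,7)
Op 9: merge R0<->R2 -> R0=(0,0,7,7) R2=(0,0,7,7)
Op 10: merge R2<->R1 -> R2=(0,0,7,7) R1=(0,0,7,7)

Answer: 14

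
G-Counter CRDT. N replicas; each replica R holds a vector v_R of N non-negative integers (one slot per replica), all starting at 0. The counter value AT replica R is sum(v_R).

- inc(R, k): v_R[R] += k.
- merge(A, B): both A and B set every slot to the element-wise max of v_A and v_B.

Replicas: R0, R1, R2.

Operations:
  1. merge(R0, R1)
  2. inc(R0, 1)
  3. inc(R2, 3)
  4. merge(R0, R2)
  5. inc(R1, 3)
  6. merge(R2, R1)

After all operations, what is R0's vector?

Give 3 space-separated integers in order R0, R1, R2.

Op 1: merge R0<->R1 -> R0=(0,0,0) R1=(0,0,0)
Op 2: inc R0 by 1 -> R0=(1,0,0) value=1
Op 3: inc R2 by 3 -> R2=(0,0,3) value=3
Op 4: merge R0<->R2 -> R0=(1,0,3) R2=(1,0,3)
Op 5: inc R1 by 3 -> R1=(0,3,0) value=3
Op 6: merge R2<->R1 -> R2=(1,3,3) R1=(1,3,3)

Answer: 1 0 3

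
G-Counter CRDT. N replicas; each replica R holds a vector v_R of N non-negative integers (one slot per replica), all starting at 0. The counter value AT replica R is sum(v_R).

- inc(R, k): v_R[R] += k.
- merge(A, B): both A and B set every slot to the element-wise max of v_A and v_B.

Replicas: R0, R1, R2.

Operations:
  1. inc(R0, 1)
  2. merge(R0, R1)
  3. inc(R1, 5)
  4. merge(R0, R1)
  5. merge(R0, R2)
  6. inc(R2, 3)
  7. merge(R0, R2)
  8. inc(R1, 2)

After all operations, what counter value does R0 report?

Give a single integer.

Op 1: inc R0 by 1 -> R0=(1,0,0) value=1
Op 2: merge R0<->R1 -> R0=(1,0,0) R1=(1,0,0)
Op 3: inc R1 by 5 -> R1=(1,5,0) value=6
Op 4: merge R0<->R1 -> R0=(1,5,0) R1=(1,5,0)
Op 5: merge R0<->R2 -> R0=(1,5,0) R2=(1,5,0)
Op 6: inc R2 by 3 -> R2=(1,5,3) value=9
Op 7: merge R0<->R2 -> R0=(1,5,3) R2=(1,5,3)
Op 8: inc R1 by 2 -> R1=(1,7,0) value=8

Answer: 9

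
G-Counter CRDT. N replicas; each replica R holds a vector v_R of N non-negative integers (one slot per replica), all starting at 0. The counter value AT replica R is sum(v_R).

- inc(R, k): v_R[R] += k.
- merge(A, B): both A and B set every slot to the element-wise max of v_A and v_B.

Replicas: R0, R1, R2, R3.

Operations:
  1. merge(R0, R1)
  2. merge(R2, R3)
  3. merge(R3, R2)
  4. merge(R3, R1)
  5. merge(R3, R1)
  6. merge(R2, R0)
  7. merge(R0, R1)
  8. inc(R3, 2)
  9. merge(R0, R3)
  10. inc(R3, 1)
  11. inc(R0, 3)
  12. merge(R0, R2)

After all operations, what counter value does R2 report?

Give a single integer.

Answer: 5

Derivation:
Op 1: merge R0<->R1 -> R0=(0,0,0,0) R1=(0,0,0,0)
Op 2: merge R2<->R3 -> R2=(0,0,0,0) R3=(0,0,0,0)
Op 3: merge R3<->R2 -> R3=(0,0,0,0) R2=(0,0,0,0)
Op 4: merge R3<->R1 -> R3=(0,0,0,0) R1=(0,0,0,0)
Op 5: merge R3<->R1 -> R3=(0,0,0,0) R1=(0,0,0,0)
Op 6: merge R2<->R0 -> R2=(0,0,0,0) R0=(0,0,0,0)
Op 7: merge R0<->R1 -> R0=(0,0,0,0) R1=(0,0,0,0)
Op 8: inc R3 by 2 -> R3=(0,0,0,2) value=2
Op 9: merge R0<->R3 -> R0=(0,0,0,2) R3=(0,0,0,2)
Op 10: inc R3 by 1 -> R3=(0,0,0,3) value=3
Op 11: inc R0 by 3 -> R0=(3,0,0,2) value=5
Op 12: merge R0<->R2 -> R0=(3,0,0,2) R2=(3,0,0,2)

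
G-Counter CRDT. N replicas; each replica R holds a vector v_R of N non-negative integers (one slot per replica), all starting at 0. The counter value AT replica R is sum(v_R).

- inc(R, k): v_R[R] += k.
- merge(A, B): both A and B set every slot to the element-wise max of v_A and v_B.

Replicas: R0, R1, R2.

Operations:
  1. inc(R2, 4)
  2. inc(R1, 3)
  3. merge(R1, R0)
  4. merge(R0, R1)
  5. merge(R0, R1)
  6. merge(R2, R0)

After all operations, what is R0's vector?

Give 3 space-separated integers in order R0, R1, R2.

Answer: 0 3 4

Derivation:
Op 1: inc R2 by 4 -> R2=(0,0,4) value=4
Op 2: inc R1 by 3 -> R1=(0,3,0) value=3
Op 3: merge R1<->R0 -> R1=(0,3,0) R0=(0,3,0)
Op 4: merge R0<->R1 -> R0=(0,3,0) R1=(0,3,0)
Op 5: merge R0<->R1 -> R0=(0,3,0) R1=(0,3,0)
Op 6: merge R2<->R0 -> R2=(0,3,4) R0=(0,3,4)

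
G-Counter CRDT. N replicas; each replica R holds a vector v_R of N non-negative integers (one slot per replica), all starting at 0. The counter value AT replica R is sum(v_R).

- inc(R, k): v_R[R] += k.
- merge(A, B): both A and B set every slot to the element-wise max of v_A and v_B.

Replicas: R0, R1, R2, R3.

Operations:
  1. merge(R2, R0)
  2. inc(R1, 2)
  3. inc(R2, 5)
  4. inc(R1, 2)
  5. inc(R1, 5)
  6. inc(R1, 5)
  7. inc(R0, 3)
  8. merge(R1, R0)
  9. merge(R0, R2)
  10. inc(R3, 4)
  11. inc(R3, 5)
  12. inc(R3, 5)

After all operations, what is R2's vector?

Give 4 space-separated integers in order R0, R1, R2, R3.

Answer: 3 14 5 0

Derivation:
Op 1: merge R2<->R0 -> R2=(0,0,0,0) R0=(0,0,0,0)
Op 2: inc R1 by 2 -> R1=(0,2,0,0) value=2
Op 3: inc R2 by 5 -> R2=(0,0,5,0) value=5
Op 4: inc R1 by 2 -> R1=(0,4,0,0) value=4
Op 5: inc R1 by 5 -> R1=(0,9,0,0) value=9
Op 6: inc R1 by 5 -> R1=(0,14,0,0) value=14
Op 7: inc R0 by 3 -> R0=(3,0,0,0) value=3
Op 8: merge R1<->R0 -> R1=(3,14,0,0) R0=(3,14,0,0)
Op 9: merge R0<->R2 -> R0=(3,14,5,0) R2=(3,14,5,0)
Op 10: inc R3 by 4 -> R3=(0,0,0,4) value=4
Op 11: inc R3 by 5 -> R3=(0,0,0,9) value=9
Op 12: inc R3 by 5 -> R3=(0,0,0,14) value=14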